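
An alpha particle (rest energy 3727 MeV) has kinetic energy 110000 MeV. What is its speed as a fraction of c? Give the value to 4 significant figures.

β ≈ 0.9995

γ = 1 + K/(m₀c²) = 1 + 110000/3727 = 30.5144
β = √(1 − 1/γ²) = 0.9995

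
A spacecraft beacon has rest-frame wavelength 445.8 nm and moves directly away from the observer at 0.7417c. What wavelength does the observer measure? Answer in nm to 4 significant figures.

λ_obs ≈ 1158 nm

Relativistic Doppler: λ_obs = λ_src √((1+β)/(1−β))
= 445.8 × √(1.74170/0.258300) = 445.8 × 2.59672 = 1158 nm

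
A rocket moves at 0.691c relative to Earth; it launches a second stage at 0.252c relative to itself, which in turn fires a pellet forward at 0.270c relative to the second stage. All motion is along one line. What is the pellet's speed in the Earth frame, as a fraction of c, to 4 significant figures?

u ≈ 0.8819c

Compose boost 2: (0.252 + 0.691)/(1 + 0.252×0.691) = 0.9430/1.17413 = 0.803146
Compose boost 3: (0.270 + 0.803146)/(1 + 0.270×0.803146) = 1.07315/1.21685 = 0.8819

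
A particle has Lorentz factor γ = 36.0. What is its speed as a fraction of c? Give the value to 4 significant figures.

β ≈ 0.9996

β = √(1 − 1/γ²) = √(1 − 1/36.0²) = √(0.999228) = 0.9996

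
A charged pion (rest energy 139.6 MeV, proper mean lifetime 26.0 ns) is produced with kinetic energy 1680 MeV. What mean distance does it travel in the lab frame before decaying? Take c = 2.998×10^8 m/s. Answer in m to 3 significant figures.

d ≈ 101 m

γ = 1 + K/(m₀c²) = 1 + 1680/139.6 = 13.034
β = √(1 − 1/γ²) = 0.99705
Dilated lifetime: γτ₀ = 13.034 × 26.0 ns = 338.89 ns
d = βc·γτ₀ = 0.99705 × (2.998×10^8 m/s) × 3.3889×10^-7 s = 101 m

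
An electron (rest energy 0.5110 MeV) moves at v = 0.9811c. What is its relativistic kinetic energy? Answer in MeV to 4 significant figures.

K ≈ 2.130 MeV

γ = 1/√(1 − 0.9811²) = 5.16792
K = (γ − 1)m₀c² = (5.16792 − 1) × 0.5110 MeV = 4.16792 × 0.5110 MeV = 2.130 MeV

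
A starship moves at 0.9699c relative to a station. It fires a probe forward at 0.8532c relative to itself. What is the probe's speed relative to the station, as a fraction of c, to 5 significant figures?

u ≈ 0.99758c

Relativistic velocity addition: u = (u' + v)/(1 + u'v/c²)
= (0.8532 + 0.9699)/(1 + 0.8532×0.9699) = 1.8231/1.827519 = 0.99758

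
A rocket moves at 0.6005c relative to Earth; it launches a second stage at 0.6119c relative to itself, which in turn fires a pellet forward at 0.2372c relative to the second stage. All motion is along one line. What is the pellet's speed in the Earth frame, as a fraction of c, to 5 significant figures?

u ≈ 0.92854c

Compose boost 2: (0.6119 + 0.6005)/(1 + 0.6119×0.6005) = 1.2124/1.367446 = 0.8866164
Compose boost 3: (0.2372 + 0.8866164)/(1 + 0.2372×0.8866164) = 1.123816/1.210305 = 0.92854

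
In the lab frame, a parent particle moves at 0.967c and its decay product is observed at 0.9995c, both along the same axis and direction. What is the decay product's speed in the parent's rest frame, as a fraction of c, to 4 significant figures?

u' ≈ 0.9706c

Inverse velocity addition: u' = (u − v)/(1 − uv/c²)
= (0.9995 − 0.967)/(1 − 0.9995×0.967) = 0.03250/0.0334835 = 0.9706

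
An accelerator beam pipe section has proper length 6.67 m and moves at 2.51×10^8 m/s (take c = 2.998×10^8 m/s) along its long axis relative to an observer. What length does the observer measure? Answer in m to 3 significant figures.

β = v/c = 2.51×10^8 / 2.998×10^8 = 0.83722
γ = 1/√(1 − 0.83722²) = 1.8286
Length contraction: L = L₀/γ = 6.67/1.8286 = 3.65 m

L ≈ 3.65 m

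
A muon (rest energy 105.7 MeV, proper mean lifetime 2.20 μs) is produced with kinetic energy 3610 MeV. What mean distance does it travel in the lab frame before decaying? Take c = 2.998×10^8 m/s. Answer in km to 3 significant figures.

d ≈ 23.2 km

γ = 1 + K/(m₀c²) = 1 + 3610/105.7 = 35.153
β = √(1 − 1/γ²) = 0.99960
Dilated lifetime: γτ₀ = 35.153 × 2.20 μs = 77.337 μs
d = βc·γτ₀ = 0.99960 × (2.998×10^8 m/s) × 7.7337×10^-5 s = 23.2 km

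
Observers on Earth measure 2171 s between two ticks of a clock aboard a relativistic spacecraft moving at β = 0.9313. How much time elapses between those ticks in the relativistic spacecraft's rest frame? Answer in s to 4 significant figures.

τ₀ ≈ 790.8 s

γ = 1/√(1 − 0.9313²) = 2.74534
Proper time: τ₀ = Δt/γ = 2171/2.74534 = 790.8 s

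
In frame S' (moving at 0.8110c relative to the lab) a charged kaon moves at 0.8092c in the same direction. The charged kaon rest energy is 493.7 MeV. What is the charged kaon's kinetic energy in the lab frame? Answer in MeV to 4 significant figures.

K ≈ 1885 MeV

u_lab = (0.8092 + 0.8110)/(1 + 0.8092×0.8110) = 0.9782273
γ = 1/√(1 − 0.9782273²) = 4.81844
K = (γ − 1)m₀c² = (4.81844 − 1) × 493.7 = 3.81844 × 493.7 = 1885 MeV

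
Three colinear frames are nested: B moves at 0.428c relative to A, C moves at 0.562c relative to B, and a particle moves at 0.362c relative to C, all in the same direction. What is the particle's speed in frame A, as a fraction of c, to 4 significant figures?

Compose boost 2: (0.562 + 0.428)/(1 + 0.562×0.428) = 0.9900/1.24054 = 0.798042
Compose boost 3: (0.362 + 0.798042)/(1 + 0.362×0.798042) = 1.16004/1.28889 = 0.9000

u ≈ 0.9000c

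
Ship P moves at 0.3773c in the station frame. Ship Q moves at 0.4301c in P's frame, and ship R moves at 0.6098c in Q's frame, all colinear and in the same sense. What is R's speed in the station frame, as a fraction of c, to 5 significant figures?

Compose boost 2: (0.4301 + 0.3773)/(1 + 0.4301×0.3773) = 0.80740/1.162277 = 0.6946711
Compose boost 3: (0.6098 + 0.6946711)/(1 + 0.6098×0.6946711) = 1.304471/1.423610 = 0.91631

u ≈ 0.91631c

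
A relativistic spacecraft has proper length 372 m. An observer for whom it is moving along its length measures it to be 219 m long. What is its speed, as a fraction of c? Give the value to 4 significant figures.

γ = L₀/L = 372/219 = 1.69863
β = √(1 − 1/γ²) = 0.8083

β ≈ 0.8083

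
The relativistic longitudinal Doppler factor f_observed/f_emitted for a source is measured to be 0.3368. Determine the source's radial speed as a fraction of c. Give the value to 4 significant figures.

f_obs/f_src = √((1−β)/(1+β)) = 0.3368  ⇒  (1−β)/(1+β) = 0.113434
β = |1 − D²|/(1 + D²) = |1 − 0.113434|/(1 + 0.113434) = 0.7962

β ≈ 0.7962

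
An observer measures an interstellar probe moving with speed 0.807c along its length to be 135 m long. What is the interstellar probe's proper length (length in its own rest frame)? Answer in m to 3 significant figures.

γ = 1/√(1 − 0.807²) = 1.6933
L₀ = γL = 1.6933 × 135 = 229 m

L₀ ≈ 229 m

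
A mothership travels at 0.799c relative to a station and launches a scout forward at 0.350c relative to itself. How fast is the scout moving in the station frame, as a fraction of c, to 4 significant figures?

Compose boost 2: (0.350 + 0.799)/(1 + 0.350×0.799) = 1.149/1.27965 = 0.8979

u ≈ 0.8979c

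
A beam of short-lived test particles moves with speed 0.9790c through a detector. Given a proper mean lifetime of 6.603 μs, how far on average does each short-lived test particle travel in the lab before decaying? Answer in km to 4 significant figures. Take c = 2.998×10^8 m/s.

γ = 1/√(1 − 0.9790²) = 4.90532
Dilated lifetime: Δt = γτ₀ = 4.90532 × 6.603 μs = 32.3898 μs
d = vΔt = 0.9790c × 32.3898 μs = 2.93504×10^8 m/s × 3.23898×10^-5 s = 9.507 km

d ≈ 9.507 km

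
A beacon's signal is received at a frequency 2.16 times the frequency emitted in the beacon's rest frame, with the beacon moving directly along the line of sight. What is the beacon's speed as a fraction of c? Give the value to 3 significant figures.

f_obs/f_src = √((1+β)/(1−β)) = 2.16  ⇒  (1+β)/(1−β) = 4.6656
β = |1 − D²|/(1 + D²) = |1 − 4.6656|/(1 + 4.6656) = 0.647

β ≈ 0.647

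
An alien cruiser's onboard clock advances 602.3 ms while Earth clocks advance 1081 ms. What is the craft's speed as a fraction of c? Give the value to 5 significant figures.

γ = Δt/τ₀ = 1081/602.3 = 1.794787
β = √(1 − 1/γ²) = √(1 − 1/1.794787²) = 0.83040

β ≈ 0.83040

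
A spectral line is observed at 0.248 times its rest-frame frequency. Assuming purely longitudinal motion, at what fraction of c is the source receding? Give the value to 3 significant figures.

β ≈ 0.884

f_obs/f_src = √((1−β)/(1+β)) = 0.248  ⇒  (1−β)/(1+β) = 0.061504
β = |1 − D²|/(1 + D²) = |1 − 0.061504|/(1 + 0.061504) = 0.884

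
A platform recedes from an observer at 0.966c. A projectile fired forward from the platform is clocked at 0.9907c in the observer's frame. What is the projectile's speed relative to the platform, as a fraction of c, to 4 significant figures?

u' ≈ 0.5746c

Inverse velocity addition: u' = (u − v)/(1 − uv/c²)
= (0.9907 − 0.966)/(1 − 0.9907×0.966) = 0.02470/0.0429838 = 0.5746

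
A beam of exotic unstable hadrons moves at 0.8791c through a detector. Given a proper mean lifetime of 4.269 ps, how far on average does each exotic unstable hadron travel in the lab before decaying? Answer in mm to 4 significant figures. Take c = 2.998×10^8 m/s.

γ = 1/√(1 − 0.8791²) = 2.09803
Dilated lifetime: Δt = γτ₀ = 2.09803 × 4.269 ps = 8.95649 ps
d = vΔt = 0.8791c × 8.95649 ps = 2.63554×10^8 m/s × 8.95649×10^-12 s = 2.361 mm

d ≈ 2.361 mm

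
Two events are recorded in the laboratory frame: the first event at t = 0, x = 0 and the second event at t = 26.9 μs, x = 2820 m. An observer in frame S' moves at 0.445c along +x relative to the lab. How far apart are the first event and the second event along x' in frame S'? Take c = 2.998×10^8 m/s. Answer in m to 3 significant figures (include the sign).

Δx' ≈ -858 m

γ = 1/√(1 − 0.445²) = 1.1167
Δx' = γ(Δx − vΔt) = 1.1167 × (2820 m − 0.445×(2.998×10^8 m/s)×26.9×10^-6 s)
= 1.1167 × (-768.76 m) = -858 m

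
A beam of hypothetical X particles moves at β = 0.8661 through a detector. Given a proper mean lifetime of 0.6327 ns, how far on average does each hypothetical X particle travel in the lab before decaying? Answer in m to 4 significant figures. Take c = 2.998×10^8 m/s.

d ≈ 0.3287 m

γ = 1/√(1 − 0.8661²) = 2.00052
Dilated lifetime: Δt = γτ₀ = 2.00052 × 0.6327 ns = 1.26573 ns
d = vΔt = 0.8661c × 1.26573 ns = 2.59657×10^8 m/s × 1.26573×10^-9 s = 0.3287 m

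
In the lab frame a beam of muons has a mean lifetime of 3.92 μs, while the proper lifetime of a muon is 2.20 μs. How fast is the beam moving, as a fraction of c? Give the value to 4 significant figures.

β ≈ 0.8277

γ = Δt/τ₀ = 3.92/2.20 = 1.78182
β = √(1 − 1/γ²) = √(1 − 1/1.78182²) = 0.8277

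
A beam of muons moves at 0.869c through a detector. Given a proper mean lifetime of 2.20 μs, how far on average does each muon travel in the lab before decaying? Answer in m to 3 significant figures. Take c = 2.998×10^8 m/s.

γ = 1/√(1 − 0.869²) = 2.0210
Dilated lifetime: Δt = γτ₀ = 2.0210 × 2.20 μs = 4.4461 μs
d = vΔt = 0.869c × 4.4461 μs = 2.6053×10^8 m/s × 4.4461×10^-6 s = 1160 m

d ≈ 1160 m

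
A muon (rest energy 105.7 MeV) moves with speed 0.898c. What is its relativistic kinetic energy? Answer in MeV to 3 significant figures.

K ≈ 135 MeV

γ = 1/√(1 − 0.898²) = 2.2728
K = (γ − 1)m₀c² = (2.2728 − 1) × 105.7 MeV = 1.2728 × 105.7 MeV = 135 MeV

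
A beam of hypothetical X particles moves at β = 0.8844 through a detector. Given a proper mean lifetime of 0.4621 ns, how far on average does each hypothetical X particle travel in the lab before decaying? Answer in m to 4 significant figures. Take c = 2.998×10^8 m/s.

d ≈ 0.2625 m

γ = 1/√(1 − 0.8844²) = 2.14257
Dilated lifetime: Δt = γτ₀ = 2.14257 × 0.4621 ns = 0.990080 ns
d = vΔt = 0.8844c × 0.990080 ns = 2.65143×10^8 m/s × 9.90080×10^-10 s = 0.2625 m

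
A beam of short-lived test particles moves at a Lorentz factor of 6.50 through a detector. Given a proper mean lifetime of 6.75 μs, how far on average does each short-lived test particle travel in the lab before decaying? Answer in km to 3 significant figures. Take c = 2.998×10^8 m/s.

d ≈ 13.0 km

β = √(1 − 1/γ²) = √(1 − 1/6.50²) = 0.98809
Dilated lifetime: Δt = γτ₀ = 6.50 × 6.75 μs = 43.875 μs
d = vΔt = 0.98809c × 43.875 μs = 2.9623×10^8 m/s × 4.3875×10^-5 s = 13.0 km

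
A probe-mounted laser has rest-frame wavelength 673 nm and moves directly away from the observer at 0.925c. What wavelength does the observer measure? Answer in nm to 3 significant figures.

Relativistic Doppler: λ_obs = λ_src √((1+β)/(1−β))
= 673 × √(1.9250/0.075000) = 673 × 5.0662 = 3410 nm

λ_obs ≈ 3410 nm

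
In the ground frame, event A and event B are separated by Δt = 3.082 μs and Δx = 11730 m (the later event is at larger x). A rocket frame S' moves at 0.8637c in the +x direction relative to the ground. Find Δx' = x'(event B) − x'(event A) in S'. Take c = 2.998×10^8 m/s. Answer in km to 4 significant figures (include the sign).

γ = 1/√(1 − 0.8637²) = 1.98410
Δx' = γ(Δx − vΔt) = 1.98410 × (11730 m − 0.8637×(2.998×10^8 m/s)×3.082×10^-6 s)
= 1.98410 × (10932.0 m) = 21.69 km

Δx' ≈ 21.69 km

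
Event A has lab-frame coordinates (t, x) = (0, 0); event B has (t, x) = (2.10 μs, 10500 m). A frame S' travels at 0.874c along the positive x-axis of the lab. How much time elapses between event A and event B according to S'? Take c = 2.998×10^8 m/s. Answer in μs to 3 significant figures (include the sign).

γ = 1/√(1 − 0.874²) = 2.0579
Δt' = γ(Δt − vΔx/c²) = 2.0579 × (2.10 μs − 0.874×10500 m / (2.998×10^8 m/s))
= 2.0579 × (-28.510 μs) = -58.7 μs

Δt' ≈ -58.7 μs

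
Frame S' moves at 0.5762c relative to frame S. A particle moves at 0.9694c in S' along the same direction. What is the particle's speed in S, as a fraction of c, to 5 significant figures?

u ≈ 0.99168c

Relativistic velocity addition: u = (u' + v)/(1 + u'v/c²)
= (0.9694 + 0.5762)/(1 + 0.9694×0.5762) = 1.5456/1.558568 = 0.99168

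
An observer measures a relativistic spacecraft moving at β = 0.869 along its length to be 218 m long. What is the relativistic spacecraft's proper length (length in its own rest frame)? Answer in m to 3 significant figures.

L₀ ≈ 441 m

γ = 1/√(1 − 0.869²) = 2.0210
L₀ = γL = 2.0210 × 218 = 441 m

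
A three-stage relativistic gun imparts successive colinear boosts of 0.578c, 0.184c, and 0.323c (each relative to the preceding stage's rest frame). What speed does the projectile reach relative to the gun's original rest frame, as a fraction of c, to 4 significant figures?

Compose boost 2: (0.184 + 0.578)/(1 + 0.184×0.578) = 0.7620/1.10635 = 0.688750
Compose boost 3: (0.323 + 0.688750)/(1 + 0.323×0.688750) = 1.01175/1.22247 = 0.8276

u ≈ 0.8276c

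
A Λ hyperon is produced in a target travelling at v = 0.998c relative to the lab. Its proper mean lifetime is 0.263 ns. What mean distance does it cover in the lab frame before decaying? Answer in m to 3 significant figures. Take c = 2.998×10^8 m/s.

γ = 1/√(1 − 0.998²) = 15.819
Dilated lifetime: Δt = γτ₀ = 15.819 × 0.263 ns = 4.1605 ns
d = vΔt = 0.998c × 4.1605 ns = 2.9920×10^8 m/s × 4.1605×10^-9 s = 1.24 m

d ≈ 1.24 m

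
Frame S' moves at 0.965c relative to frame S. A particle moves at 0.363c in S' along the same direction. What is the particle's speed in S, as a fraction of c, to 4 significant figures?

Relativistic velocity addition: u = (u' + v)/(1 + u'v/c²)
= (0.363 + 0.965)/(1 + 0.363×0.965) = 1.328/1.35030 = 0.9835

u ≈ 0.9835c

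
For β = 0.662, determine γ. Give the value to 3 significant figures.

γ ≈ 1.33

γ = 1/√(1 − β²) = 1/√(1 − 0.662²) = 1/√(0.56176) = 1.33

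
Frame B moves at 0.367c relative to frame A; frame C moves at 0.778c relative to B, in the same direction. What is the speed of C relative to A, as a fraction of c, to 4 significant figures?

u ≈ 0.8907c

Compose boost 2: (0.778 + 0.367)/(1 + 0.778×0.367) = 1.145/1.28553 = 0.8907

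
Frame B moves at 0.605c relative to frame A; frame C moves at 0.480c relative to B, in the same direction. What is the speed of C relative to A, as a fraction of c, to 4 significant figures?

Compose boost 2: (0.480 + 0.605)/(1 + 0.480×0.605) = 1.085/1.29040 = 0.8408

u ≈ 0.8408c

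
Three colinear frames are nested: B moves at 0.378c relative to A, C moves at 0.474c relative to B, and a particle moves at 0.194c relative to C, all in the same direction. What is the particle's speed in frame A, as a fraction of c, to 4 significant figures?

u ≈ 0.8039c

Compose boost 2: (0.474 + 0.378)/(1 + 0.474×0.378) = 0.8520/1.17917 = 0.722541
Compose boost 3: (0.194 + 0.722541)/(1 + 0.194×0.722541) = 0.916541/1.14017 = 0.8039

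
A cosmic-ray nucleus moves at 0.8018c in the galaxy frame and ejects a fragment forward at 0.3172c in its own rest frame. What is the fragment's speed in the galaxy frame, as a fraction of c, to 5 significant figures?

u ≈ 0.89211c

Compose boost 2: (0.3172 + 0.8018)/(1 + 0.3172×0.8018) = 1.1190/1.254331 = 0.89211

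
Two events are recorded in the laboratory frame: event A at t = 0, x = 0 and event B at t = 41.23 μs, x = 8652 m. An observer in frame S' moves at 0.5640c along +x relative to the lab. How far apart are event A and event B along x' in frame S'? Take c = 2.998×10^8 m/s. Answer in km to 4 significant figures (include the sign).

Δx' ≈ 2.035 km

γ = 1/√(1 − 0.5640²) = 1.21098
Δx' = γ(Δx − vΔt) = 1.21098 × (8652 m − 0.5640×(2.998×10^8 m/s)×41.23×10^-6 s)
= 1.21098 × (1680.53 m) = 2.035 km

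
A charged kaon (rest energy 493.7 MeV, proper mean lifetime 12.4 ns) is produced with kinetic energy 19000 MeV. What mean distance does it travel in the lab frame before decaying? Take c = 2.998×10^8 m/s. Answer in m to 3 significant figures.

d ≈ 147 m

γ = 1 + K/(m₀c²) = 1 + 19000/493.7 = 39.485
β = √(1 − 1/γ²) = 0.99968
Dilated lifetime: γτ₀ = 39.485 × 12.4 ns = 489.61 ns
d = βc·γτ₀ = 0.99968 × (2.998×10^8 m/s) × 4.8961×10^-7 s = 147 m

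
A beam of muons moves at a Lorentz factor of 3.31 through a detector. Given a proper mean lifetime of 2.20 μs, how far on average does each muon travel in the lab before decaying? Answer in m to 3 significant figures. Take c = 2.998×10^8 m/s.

β = √(1 − 1/γ²) = √(1 − 1/3.31²) = 0.95327
Dilated lifetime: Δt = γτ₀ = 3.31 × 2.20 μs = 7.2820 μs
d = vΔt = 0.95327c × 7.2820 μs = 2.8579×10^8 m/s × 7.2820×10^-6 s = 2080 m

d ≈ 2080 m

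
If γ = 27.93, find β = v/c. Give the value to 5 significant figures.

β ≈ 0.99936

β = √(1 − 1/γ²) = √(1 − 1/27.93²) = √(0.9987181) = 0.99936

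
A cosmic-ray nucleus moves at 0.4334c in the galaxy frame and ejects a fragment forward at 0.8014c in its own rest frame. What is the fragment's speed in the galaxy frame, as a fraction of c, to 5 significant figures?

Compose boost 2: (0.8014 + 0.4334)/(1 + 0.8014×0.4334) = 1.2348/1.347327 = 0.91648

u ≈ 0.91648c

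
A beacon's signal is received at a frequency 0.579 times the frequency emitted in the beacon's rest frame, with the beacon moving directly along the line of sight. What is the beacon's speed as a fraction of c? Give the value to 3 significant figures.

f_obs/f_src = √((1−β)/(1+β)) = 0.579  ⇒  (1−β)/(1+β) = 0.33524
β = |1 − D²|/(1 + D²) = |1 − 0.33524|/(1 + 0.33524) = 0.498

β ≈ 0.498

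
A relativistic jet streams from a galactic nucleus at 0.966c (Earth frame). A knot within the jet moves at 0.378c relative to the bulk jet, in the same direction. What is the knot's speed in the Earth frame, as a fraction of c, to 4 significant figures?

Relativistic velocity addition: u = (u' + v)/(1 + u'v/c²)
= (0.378 + 0.966)/(1 + 0.378×0.966) = 1.344/1.36515 = 0.9845

u ≈ 0.9845c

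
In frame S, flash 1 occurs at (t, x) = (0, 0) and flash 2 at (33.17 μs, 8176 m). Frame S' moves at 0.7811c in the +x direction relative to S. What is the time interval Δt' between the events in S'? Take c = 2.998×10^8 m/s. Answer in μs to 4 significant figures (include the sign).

Δt' ≈ 19.01 μs

γ = 1/√(1 − 0.7811²) = 1.60152
Δt' = γ(Δt − vΔx/c²) = 1.60152 × (33.17 μs − 0.7811×8176 m / (2.998×10^8 m/s))
= 1.60152 × (11.8682 μs) = 19.01 μs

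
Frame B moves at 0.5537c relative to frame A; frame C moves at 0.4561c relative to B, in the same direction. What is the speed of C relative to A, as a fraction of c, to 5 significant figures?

u ≈ 0.80620c

Compose boost 2: (0.4561 + 0.5537)/(1 + 0.4561×0.5537) = 1.0098/1.252543 = 0.80620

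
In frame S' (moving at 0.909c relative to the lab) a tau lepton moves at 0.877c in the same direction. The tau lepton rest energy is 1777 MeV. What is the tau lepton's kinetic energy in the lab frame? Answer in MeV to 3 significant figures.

K ≈ 14200 MeV

u_lab = (0.877 + 0.909)/(1 + 0.877×0.909) = 0.993772
γ = 1/√(1 − 0.993772²) = 8.9740
K = (γ − 1)m₀c² = (8.9740 − 1) × 1777 = 7.9740 × 1777 = 14200 MeV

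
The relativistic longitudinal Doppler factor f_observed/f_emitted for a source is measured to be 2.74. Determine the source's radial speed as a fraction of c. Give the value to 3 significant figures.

β ≈ 0.765

f_obs/f_src = √((1+β)/(1−β)) = 2.74  ⇒  (1+β)/(1−β) = 7.5076
β = |1 − D²|/(1 + D²) = |1 − 7.5076|/(1 + 7.5076) = 0.765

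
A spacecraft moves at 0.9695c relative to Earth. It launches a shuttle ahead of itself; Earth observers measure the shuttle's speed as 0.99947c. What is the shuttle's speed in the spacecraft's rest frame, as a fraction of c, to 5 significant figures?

u' ≈ 0.96634c

Inverse velocity addition: u' = (u − v)/(1 − uv/c²)
= (0.99947 − 0.9695)/(1 − 0.99947×0.9695) = 0.029970/0.03101383 = 0.96634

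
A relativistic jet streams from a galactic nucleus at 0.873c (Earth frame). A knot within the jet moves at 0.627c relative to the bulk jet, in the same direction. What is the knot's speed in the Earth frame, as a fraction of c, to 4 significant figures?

Relativistic velocity addition: u = (u' + v)/(1 + u'v/c²)
= (0.627 + 0.873)/(1 + 0.627×0.873) = 1.500/1.54737 = 0.9694

u ≈ 0.9694c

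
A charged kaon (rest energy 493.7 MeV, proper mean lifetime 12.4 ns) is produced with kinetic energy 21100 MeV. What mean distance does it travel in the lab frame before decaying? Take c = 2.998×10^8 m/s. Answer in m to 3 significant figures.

d ≈ 163 m

γ = 1 + K/(m₀c²) = 1 + 21100/493.7 = 43.739
β = √(1 − 1/γ²) = 0.99974
Dilated lifetime: γτ₀ = 43.739 × 12.4 ns = 542.36 ns
d = βc·γτ₀ = 0.99974 × (2.998×10^8 m/s) × 5.4236×10^-7 s = 163 m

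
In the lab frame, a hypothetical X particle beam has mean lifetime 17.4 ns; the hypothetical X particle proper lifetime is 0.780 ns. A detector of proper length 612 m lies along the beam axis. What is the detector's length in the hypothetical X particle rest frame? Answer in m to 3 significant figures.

Time dilation ⇒ γ = Δt/τ₀ = 17.4/0.780 = 22.308
Length contraction: L = L₀/γ = 612/22.308 = 27.4 m

L ≈ 27.4 m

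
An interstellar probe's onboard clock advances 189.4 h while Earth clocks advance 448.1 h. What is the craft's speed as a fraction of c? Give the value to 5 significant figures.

β ≈ 0.90628

γ = Δt/τ₀ = 448.1/189.4 = 2.365892
β = √(1 − 1/γ²) = √(1 − 1/2.365892²) = 0.90628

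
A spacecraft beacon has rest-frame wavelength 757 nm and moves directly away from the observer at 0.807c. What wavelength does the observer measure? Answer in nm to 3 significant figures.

Relativistic Doppler: λ_obs = λ_src √((1+β)/(1−β))
= 757 × √(1.8070/0.19300) = 757 × 3.0599 = 2320 nm

λ_obs ≈ 2320 nm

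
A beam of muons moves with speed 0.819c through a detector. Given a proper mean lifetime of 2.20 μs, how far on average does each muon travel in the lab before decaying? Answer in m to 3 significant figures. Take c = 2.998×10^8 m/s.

γ = 1/√(1 − 0.819²) = 1.7428
Dilated lifetime: Δt = γτ₀ = 1.7428 × 2.20 μs = 3.8341 μs
d = vΔt = 0.819c × 3.8341 μs = 2.4554×10^8 m/s × 3.8341×10^-6 s = 941 m

d ≈ 941 m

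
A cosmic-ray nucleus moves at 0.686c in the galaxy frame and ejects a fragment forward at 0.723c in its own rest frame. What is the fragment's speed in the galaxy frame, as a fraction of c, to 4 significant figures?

Compose boost 2: (0.723 + 0.686)/(1 + 0.723×0.686) = 1.409/1.49598 = 0.9419

u ≈ 0.9419c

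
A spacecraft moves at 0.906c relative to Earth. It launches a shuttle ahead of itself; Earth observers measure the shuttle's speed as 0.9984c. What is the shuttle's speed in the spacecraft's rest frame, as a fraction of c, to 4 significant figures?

u' ≈ 0.9681c

Inverse velocity addition: u' = (u − v)/(1 − uv/c²)
= (0.9984 − 0.906)/(1 − 0.9984×0.906) = 0.09240/0.0954496 = 0.9681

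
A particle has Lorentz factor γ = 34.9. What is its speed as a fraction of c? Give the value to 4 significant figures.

β ≈ 0.9996

β = √(1 − 1/γ²) = √(1 − 1/34.9²) = √(0.999179) = 0.9996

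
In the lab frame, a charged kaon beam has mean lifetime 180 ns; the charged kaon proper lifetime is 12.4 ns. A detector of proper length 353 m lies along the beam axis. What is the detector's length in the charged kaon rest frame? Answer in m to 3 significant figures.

Time dilation ⇒ γ = Δt/τ₀ = 180/12.4 = 14.516
Length contraction: L = L₀/γ = 353/14.516 = 24.3 m

L ≈ 24.3 m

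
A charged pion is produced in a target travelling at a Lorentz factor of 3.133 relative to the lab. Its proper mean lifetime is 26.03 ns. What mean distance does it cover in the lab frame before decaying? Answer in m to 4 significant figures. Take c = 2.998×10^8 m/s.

β = √(1 − 1/γ²) = √(1 − 1/3.133²) = 0.947693
Dilated lifetime: Δt = γτ₀ = 3.133 × 26.03 ns = 81.5520 ns
d = vΔt = 0.947693c × 81.5520 ns = 2.84118×10^8 m/s × 8.15520×10^-8 s = 23.17 m

d ≈ 23.17 m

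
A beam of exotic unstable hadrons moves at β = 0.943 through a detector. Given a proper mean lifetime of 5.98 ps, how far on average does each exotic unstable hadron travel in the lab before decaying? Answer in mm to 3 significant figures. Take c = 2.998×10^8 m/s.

γ = 1/√(1 − 0.943²) = 3.0049
Dilated lifetime: Δt = γτ₀ = 3.0049 × 5.98 ps = 17.969 ps
d = vΔt = 0.943c × 17.969 ps = 2.8271×10^8 m/s × 1.7969×10^-11 s = 5.08 mm

d ≈ 5.08 mm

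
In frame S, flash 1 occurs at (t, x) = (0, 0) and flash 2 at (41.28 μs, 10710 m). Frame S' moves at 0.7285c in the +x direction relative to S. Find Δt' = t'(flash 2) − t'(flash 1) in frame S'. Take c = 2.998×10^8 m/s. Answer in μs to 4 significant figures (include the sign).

Δt' ≈ 22.27 μs

γ = 1/√(1 − 0.7285²) = 1.45976
Δt' = γ(Δt − vΔx/c²) = 1.45976 × (41.28 μs − 0.7285×10710 m / (2.998×10^8 m/s))
= 1.45976 × (15.2552 μs) = 22.27 μs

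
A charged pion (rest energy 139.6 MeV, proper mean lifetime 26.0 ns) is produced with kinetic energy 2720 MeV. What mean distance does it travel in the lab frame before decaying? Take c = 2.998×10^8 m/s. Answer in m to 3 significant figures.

d ≈ 159 m

γ = 1 + K/(m₀c²) = 1 + 2720/139.6 = 20.484
β = √(1 − 1/γ²) = 0.99881
Dilated lifetime: γτ₀ = 20.484 × 26.0 ns = 532.59 ns
d = βc·γτ₀ = 0.99881 × (2.998×10^8 m/s) × 5.3259×10^-7 s = 159 m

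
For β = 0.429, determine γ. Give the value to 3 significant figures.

γ = 1/√(1 − β²) = 1/√(1 − 0.429²) = 1/√(0.81596) = 1.11

γ ≈ 1.11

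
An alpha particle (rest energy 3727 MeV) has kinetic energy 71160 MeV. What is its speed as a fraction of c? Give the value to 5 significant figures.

γ = 1 + K/(m₀c²) = 1 + 71160/3727 = 20.09310
β = √(1 − 1/γ²) = 0.99876

β ≈ 0.99876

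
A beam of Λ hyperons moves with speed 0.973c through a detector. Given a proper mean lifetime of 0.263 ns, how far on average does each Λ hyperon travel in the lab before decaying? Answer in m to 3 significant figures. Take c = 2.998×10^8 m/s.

d ≈ 0.332 m

γ = 1/√(1 − 0.973²) = 4.3327
Dilated lifetime: Δt = γτ₀ = 4.3327 × 0.263 ns = 1.1395 ns
d = vΔt = 0.973c × 1.1395 ns = 2.9171×10^8 m/s × 1.1395×10^-9 s = 0.332 m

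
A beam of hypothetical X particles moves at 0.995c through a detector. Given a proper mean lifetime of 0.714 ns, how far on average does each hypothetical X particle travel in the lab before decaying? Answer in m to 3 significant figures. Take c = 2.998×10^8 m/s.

γ = 1/√(1 − 0.995²) = 10.013
Dilated lifetime: Δt = γτ₀ = 10.013 × 0.714 ns = 7.1489 ns
d = vΔt = 0.995c × 7.1489 ns = 2.9830×10^8 m/s × 7.1489×10^-9 s = 2.13 m

d ≈ 2.13 m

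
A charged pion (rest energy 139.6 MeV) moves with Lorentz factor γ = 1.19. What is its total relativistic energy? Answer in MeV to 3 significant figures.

γ = 1.19 (given)
E = γm₀c² = 1.19 × 139.6 MeV = 166 MeV

E ≈ 166 MeV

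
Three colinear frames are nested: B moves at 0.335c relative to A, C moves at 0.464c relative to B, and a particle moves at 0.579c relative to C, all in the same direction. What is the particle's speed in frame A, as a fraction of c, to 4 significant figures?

u ≈ 0.9073c

Compose boost 2: (0.464 + 0.335)/(1 + 0.464×0.335) = 0.7990/1.15544 = 0.691511
Compose boost 3: (0.579 + 0.691511)/(1 + 0.579×0.691511) = 1.27051/1.40039 = 0.9073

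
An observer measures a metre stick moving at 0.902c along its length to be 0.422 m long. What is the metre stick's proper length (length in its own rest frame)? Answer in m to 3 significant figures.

L₀ ≈ 0.977 m

γ = 1/√(1 − 0.902²) = 2.3162
L₀ = γL = 2.3162 × 0.422 = 0.977 m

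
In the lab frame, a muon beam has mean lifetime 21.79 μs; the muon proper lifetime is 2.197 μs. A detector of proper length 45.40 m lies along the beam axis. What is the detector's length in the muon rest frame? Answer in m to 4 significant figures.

L ≈ 4.578 m

Time dilation ⇒ γ = Δt/τ₀ = 21.79/2.197 = 9.91807
Length contraction: L = L₀/γ = 45.40/9.91807 = 4.578 m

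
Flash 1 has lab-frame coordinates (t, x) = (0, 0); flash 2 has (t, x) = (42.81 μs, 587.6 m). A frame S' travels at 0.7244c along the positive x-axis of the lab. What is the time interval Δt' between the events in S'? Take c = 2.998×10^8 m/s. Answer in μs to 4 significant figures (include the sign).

Δt' ≈ 60.04 μs

γ = 1/√(1 − 0.7244²) = 1.45058
Δt' = γ(Δt − vΔx/c²) = 1.45058 × (42.81 μs − 0.7244×587.6 m / (2.998×10^8 m/s))
= 1.45058 × (41.3902 μs) = 60.04 μs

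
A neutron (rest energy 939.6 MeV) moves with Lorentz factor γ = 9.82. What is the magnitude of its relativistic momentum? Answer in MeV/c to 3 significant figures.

p ≈ 9180 MeV/c

β = √(1 − 1/γ²) = √(1 − 1/9.82²) = 0.99480
p = γβm₀c = 9.82 × 0.99480 × 939.6 MeV/c = 9180 MeV/c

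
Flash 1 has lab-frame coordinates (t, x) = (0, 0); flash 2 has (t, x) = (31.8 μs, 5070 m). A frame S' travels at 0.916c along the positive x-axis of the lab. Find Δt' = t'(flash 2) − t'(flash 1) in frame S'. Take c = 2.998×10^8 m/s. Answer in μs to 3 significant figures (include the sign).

Δt' ≈ 40.7 μs

γ = 1/√(1 − 0.916²) = 2.4927
Δt' = γ(Δt − vΔx/c²) = 2.4927 × (31.8 μs − 0.916×5070 m / (2.998×10^8 m/s))
= 2.4927 × (16.309 μs) = 40.7 μs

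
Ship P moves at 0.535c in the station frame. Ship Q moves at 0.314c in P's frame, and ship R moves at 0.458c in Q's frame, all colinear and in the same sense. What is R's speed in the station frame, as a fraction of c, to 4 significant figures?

u ≈ 0.8889c

Compose boost 2: (0.314 + 0.535)/(1 + 0.314×0.535) = 0.8490/1.16799 = 0.726890
Compose boost 3: (0.458 + 0.726890)/(1 + 0.458×0.726890) = 1.18489/1.33292 = 0.8889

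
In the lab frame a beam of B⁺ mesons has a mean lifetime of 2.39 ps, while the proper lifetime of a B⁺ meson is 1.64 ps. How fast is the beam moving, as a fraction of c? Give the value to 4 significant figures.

γ = Δt/τ₀ = 2.39/1.64 = 1.45732
β = √(1 − 1/γ²) = √(1 − 1/1.45732²) = 0.7274

β ≈ 0.7274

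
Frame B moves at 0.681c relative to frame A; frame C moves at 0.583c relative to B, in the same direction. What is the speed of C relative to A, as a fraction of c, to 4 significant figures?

Compose boost 2: (0.583 + 0.681)/(1 + 0.583×0.681) = 1.264/1.39702 = 0.9048

u ≈ 0.9048c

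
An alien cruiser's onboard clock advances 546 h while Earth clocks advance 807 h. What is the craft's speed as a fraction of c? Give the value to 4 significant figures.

β ≈ 0.7364

γ = Δt/τ₀ = 807/546 = 1.47802
β = √(1 − 1/γ²) = √(1 − 1/1.47802²) = 0.7364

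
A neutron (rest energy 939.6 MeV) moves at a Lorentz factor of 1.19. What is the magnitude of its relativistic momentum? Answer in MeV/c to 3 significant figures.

p ≈ 606 MeV/c

β = √(1 − 1/γ²) = √(1 − 1/1.19²) = 0.54207
p = γβm₀c = 1.19 × 0.54207 × 939.6 MeV/c = 606 MeV/c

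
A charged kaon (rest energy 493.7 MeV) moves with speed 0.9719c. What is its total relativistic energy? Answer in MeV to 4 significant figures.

γ = 1/√(1 − 0.9719²) = 4.24819
E = γm₀c² = 4.24819 × 493.7 MeV = 2097 MeV

E ≈ 2097 MeV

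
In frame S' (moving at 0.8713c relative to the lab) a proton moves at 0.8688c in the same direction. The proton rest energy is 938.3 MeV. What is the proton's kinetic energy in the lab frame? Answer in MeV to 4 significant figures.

u_lab = (0.8688 + 0.8713)/(1 + 0.8688×0.8713) = 0.9903895
γ = 1/√(1 − 0.9903895²) = 7.23034
K = (γ − 1)m₀c² = (7.23034 − 1) × 938.3 = 6.23034 × 938.3 = 5846 MeV

K ≈ 5846 MeV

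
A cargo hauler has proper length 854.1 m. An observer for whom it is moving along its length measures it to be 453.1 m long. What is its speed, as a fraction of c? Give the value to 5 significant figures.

γ = L₀/L = 854.1/453.1 = 1.885014
β = √(1 − 1/γ²) = 0.84768

β ≈ 0.84768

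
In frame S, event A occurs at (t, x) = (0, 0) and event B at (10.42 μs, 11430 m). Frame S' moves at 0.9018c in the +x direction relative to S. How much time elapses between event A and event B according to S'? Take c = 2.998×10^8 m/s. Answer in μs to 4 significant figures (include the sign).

Δt' ≈ -55.45 μs

γ = 1/√(1 − 0.9018²) = 2.31399
Δt' = γ(Δt − vΔx/c²) = 2.31399 × (10.42 μs − 0.9018×11430 m / (2.998×10^8 m/s))
= 2.31399 × (-23.9615 μs) = -55.45 μs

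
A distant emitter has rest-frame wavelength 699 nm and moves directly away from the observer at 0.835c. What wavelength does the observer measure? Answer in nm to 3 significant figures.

λ_obs ≈ 2330 nm

Relativistic Doppler: λ_obs = λ_src √((1+β)/(1−β))
= 699 × √(1.8350/0.16500) = 699 × 3.3348 = 2330 nm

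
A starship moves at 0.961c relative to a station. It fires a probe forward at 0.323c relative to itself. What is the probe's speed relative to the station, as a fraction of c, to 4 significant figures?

Relativistic velocity addition: u = (u' + v)/(1 + u'v/c²)
= (0.323 + 0.961)/(1 + 0.323×0.961) = 1.284/1.31040 = 0.9799

u ≈ 0.9799c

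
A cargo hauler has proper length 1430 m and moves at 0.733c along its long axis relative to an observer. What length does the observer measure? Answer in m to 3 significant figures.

γ = 1/√(1 − 0.733²) = 1.4701
Length contraction: L = L₀/γ = 1430/1.4701 = 973 m

L ≈ 973 m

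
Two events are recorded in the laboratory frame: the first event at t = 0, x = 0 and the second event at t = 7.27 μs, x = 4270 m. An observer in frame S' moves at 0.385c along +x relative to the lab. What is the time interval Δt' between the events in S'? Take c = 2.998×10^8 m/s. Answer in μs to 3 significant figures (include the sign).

Δt' ≈ 1.94 μs

γ = 1/√(1 − 0.385²) = 1.0835
Δt' = γ(Δt − vΔx/c²) = 1.0835 × (7.27 μs − 0.385×4270 m / (2.998×10^8 m/s))
= 1.0835 × (1.7865 μs) = 1.94 μs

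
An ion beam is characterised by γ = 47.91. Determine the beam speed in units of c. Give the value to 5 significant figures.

β = √(1 − 1/γ²) = √(1 − 1/47.91²) = √(0.9995643) = 0.99978

β ≈ 0.99978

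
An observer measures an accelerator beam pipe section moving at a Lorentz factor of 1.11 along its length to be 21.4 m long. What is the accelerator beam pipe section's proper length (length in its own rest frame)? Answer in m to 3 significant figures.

γ = 1.11 (given)
L₀ = γL = 1.11 × 21.4 = 23.8 m

L₀ ≈ 23.8 m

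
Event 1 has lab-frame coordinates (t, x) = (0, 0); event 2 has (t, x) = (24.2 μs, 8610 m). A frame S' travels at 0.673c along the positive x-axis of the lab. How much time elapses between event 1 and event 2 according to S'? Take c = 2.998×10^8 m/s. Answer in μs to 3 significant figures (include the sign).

γ = 1/√(1 − 0.673²) = 1.3520
Δt' = γ(Δt − vΔx/c²) = 1.3520 × (24.2 μs − 0.673×8610 m / (2.998×10^8 m/s))
= 1.3520 × (4.8720 μs) = 6.59 μs

Δt' ≈ 6.59 μs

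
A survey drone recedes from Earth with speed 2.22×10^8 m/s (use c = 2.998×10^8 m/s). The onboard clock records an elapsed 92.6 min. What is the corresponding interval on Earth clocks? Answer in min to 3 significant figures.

β = v/c = 2.22×10^8 / 2.998×10^8 = 0.74049
γ = 1/√(1 − 0.74049²) = 1.4880
Time dilation: Δt = γτ₀ = 1.4880 × 92.6 min = 138 min

Δt ≈ 138 min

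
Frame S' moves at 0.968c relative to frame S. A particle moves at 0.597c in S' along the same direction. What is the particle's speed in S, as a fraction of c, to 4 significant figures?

u ≈ 0.9918c

Relativistic velocity addition: u = (u' + v)/(1 + u'v/c²)
= (0.597 + 0.968)/(1 + 0.597×0.968) = 1.565/1.57790 = 0.9918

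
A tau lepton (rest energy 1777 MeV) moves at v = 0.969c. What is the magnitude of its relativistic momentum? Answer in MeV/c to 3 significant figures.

γ = 1/√(1 − 0.969²) = 4.0476
p = γβm₀c = 4.0476 × 0.969 × 1777 MeV/c = 6970 MeV/c

p ≈ 6970 MeV/c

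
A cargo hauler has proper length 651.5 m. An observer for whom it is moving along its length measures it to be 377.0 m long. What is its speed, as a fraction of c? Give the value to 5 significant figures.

β ≈ 0.81557

γ = L₀/L = 651.5/377.0 = 1.728117
β = √(1 − 1/γ²) = 0.81557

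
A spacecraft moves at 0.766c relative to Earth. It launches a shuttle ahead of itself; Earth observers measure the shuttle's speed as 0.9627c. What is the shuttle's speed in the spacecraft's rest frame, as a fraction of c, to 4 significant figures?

Inverse velocity addition: u' = (u − v)/(1 − uv/c²)
= (0.9627 − 0.766)/(1 − 0.9627×0.766) = 0.1967/0.262572 = 0.7491

u' ≈ 0.7491c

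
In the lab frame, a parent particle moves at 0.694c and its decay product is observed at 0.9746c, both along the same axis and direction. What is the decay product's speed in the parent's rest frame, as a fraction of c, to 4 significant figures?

Inverse velocity addition: u' = (u − v)/(1 − uv/c²)
= (0.9746 − 0.694)/(1 − 0.9746×0.694) = 0.2806/0.323628 = 0.8670

u' ≈ 0.8670c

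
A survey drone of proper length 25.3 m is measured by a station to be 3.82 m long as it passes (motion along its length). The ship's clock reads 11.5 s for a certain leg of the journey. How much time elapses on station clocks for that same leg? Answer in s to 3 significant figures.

Δt ≈ 76.2 s

Length contraction ⇒ γ = L₀/L = 25.3/3.82 = 6.6230
Time dilation: Δt = γτ₀ = 6.6230 × 11.5 s = 76.2 s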